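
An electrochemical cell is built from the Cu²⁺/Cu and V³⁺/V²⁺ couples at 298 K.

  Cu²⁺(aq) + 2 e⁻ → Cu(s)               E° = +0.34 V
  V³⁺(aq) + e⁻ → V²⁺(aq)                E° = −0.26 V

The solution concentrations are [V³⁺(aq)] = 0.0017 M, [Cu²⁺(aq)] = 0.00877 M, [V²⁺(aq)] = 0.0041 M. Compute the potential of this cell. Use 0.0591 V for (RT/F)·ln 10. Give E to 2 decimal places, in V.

+0.56 V

The Cu²⁺/Cu couple has the more positive E°, so it is the cathode; V³⁺/V²⁺ is the anode.
The standard potential is +0.34 − (−0.26) = +0.60 V and the balanced reaction transfers n = 2 electrons.
For the overall reaction Cu²⁺(aq) + 2 V²⁺(aq) → Cu(s) + 2 V³⁺(aq), Q = [V³⁺(aq)]^2 / ([Cu²⁺(aq)]·[V²⁺(aq)]^2) = 19.6, giving log Q = 1.292.
By the Nernst equation, E = +0.60 − (0.0591/2)·(1.292) = +0.56 V.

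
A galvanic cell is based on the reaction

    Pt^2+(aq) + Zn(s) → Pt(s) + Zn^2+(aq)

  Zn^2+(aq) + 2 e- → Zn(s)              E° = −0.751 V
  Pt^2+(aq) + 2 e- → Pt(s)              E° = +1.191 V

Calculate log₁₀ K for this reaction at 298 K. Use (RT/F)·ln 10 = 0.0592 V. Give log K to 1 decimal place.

log K = 65.6

The Pt²⁺/Pt couple is reduced (cathode); E°cell = +1.191 − (−0.751) = +1.942 V with n = 2.
At equilibrium E = 0, so log K = nE°cell / 0.0592 = (2)(+1.942) / 0.0592 = 65.6.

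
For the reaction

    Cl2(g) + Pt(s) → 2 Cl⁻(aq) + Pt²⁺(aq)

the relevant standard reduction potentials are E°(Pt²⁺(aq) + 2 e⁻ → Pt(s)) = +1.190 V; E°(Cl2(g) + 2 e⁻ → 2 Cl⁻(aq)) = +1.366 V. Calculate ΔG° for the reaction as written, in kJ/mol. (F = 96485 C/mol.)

−34.0 kJ/mol

In the reaction as written Cl2(g) is reduced, so the Cl₂/Cl⁻ couple is the cathode and Pt²⁺/Pt is the anode.
E°cell = +1.366 − (+1.190) = +0.176 V; balancing electrons gives n = 2.
ΔG° = −nFE°cell = −(2)(96485)(+0.176) J/mol = −34.0 kJ/mol.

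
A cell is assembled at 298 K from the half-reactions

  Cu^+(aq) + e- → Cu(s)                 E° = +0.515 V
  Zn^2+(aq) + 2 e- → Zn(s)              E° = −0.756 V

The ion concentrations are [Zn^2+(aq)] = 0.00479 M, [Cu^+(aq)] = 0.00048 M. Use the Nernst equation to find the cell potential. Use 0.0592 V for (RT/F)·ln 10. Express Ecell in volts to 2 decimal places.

+1.14 V

Cu⁺/Cu is reduced (cathode, E° = +0.515 V) and Zn²⁺/Zn is oxidized (anode).
The standard potential is +0.515 − (−0.756) = +1.271 V and the balanced reaction transfers n = 2 electrons.
For the overall reaction 2 Cu^+(aq) + Zn(s) → 2 Cu(s) + Zn^2+(aq), Q = [Zn^2+(aq)] / [Cu^+(aq)]^2 = 2.08×10^4, giving log Q = 4.318.
E = E° − (0.0592/n)·log Q = +1.271 − (0.0592/2)(4.318) = +1.14 V.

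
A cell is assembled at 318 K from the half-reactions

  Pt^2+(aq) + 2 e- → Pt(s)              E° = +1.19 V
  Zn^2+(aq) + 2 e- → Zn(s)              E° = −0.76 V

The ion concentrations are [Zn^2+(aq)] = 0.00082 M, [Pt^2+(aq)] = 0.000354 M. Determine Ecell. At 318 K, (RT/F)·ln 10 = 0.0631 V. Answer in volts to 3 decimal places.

Since E°(Pt²⁺/Pt) > E°(Zn²⁺/Zn), Pt²⁺/Pt serves as the cathode.
The standard potential is +1.19 − (−0.76) = +1.95 V and the balanced reaction transfers n = 2 electrons.
Balancing gives Pt^2+(aq) + Zn(s) → Pt(s) + Zn^2+(aq); hence Q = [Zn^2+(aq)] / [Pt^2+(aq)] = 2.32 (log Q = 0.365).
By the Nernst equation, E = +1.95 − (0.0631/2)·(0.365) = +1.938 V.

+1.938 V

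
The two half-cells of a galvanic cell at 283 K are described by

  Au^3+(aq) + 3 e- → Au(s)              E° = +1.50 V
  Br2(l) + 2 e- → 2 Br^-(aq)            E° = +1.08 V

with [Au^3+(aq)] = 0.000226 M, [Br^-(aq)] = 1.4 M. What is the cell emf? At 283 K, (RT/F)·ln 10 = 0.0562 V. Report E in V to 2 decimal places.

Au³⁺/Au is reduced (cathode, E° = +1.50 V) and Br₂/Br⁻ is oxidized (anode).
E°cell = E°cat − E°an = +1.50 − (+1.08) = +0.42 V; n = 6.
The balanced reaction is 2 Au^3+(aq) + 6 Br^-(aq) → 2 Au(s) + 3 Br2(l), so Q = 1 / ([Au^3+(aq)]^2·[Br^-(aq)]^6) = 2.6×10^6 and log Q = 6.415.
Applying E = E° − (RT ln10/nF)·log Q gives +0.42 − (0.0562/6)(6.415) = +0.36 V.

+0.36 V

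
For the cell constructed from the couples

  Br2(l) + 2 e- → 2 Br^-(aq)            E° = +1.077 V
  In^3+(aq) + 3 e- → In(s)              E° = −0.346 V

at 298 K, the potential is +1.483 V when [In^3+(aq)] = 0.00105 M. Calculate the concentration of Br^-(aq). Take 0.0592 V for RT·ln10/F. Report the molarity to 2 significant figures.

Br₂/Br⁻ is the cathode (higher E°); E°cell = +1.077 − (−0.346) = +1.423 V with n = 6.
Rearranging E = E° − (0.0592/n)·log Q gives log Q = 6(+1.423 − (+1.483))/0.0592 = −6.081.
For 3 Br2(l) + 2 In(s) → 6 Br^-(aq) + 2 In^3+(aq), the reaction quotient is Q = [Br^-(aq)]^6·[In^3+(aq)]^2.
Isolating [Br^-(aq)] in Q = 10^{−6.081} yields log [Br^-(aq)] = −0.021, i.e. 0.95 M.

0.95 M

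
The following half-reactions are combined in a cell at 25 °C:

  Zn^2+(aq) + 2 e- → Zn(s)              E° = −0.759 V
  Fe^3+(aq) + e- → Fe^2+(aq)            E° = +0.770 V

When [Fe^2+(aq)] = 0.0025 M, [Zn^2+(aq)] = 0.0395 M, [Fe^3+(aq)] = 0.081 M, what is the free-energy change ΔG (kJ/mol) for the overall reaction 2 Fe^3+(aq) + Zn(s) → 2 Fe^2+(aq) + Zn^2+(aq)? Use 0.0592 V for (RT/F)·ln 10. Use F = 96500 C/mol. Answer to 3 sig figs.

E°cell = +0.770 − (−0.759) = +1.529 V; the balanced reaction transfers n = 2 electrons.
Here Q = ([Fe^2+(aq)]^2·[Zn^2+(aq)]) / [Fe^3+(aq)]^2 = 3.76×10^−5 (log Q = −4.424), giving E = +1.529 − (0.0592/2)·(−4.424) = +1.6600 V.
ΔG = −nFE = −(2)(96500)(+1.6600) J/mol = −320 kJ/mol.

−320 kJ/mol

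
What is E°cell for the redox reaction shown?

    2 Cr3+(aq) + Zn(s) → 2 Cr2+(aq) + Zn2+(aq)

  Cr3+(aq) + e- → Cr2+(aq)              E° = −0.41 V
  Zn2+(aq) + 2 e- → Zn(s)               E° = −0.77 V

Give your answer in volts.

+0.36 V

Cr3+(aq) gains electrons, so the Cr³⁺/Cr²⁺ couple is the cathode; the Zn²⁺/Zn couple is the anode.
E°cell = E°(cathode) − E°(anode) = −0.41 − (−0.77) = +0.36 V.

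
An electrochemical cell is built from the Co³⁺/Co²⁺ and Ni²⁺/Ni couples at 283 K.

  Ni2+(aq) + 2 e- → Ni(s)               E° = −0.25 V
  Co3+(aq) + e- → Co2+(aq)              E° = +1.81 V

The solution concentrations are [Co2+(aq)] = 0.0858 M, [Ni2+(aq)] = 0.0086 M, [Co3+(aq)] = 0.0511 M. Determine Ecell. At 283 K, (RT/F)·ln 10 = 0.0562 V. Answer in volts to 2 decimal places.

The Co³⁺/Co²⁺ couple has the more positive E°, so it is the cathode; Ni²⁺/Ni is the anode.
E°cell = +1.81 − (−0.25) = +2.06 V, with n = 2 electrons transferred.
Balancing gives 2 Co3+(aq) + Ni(s) → 2 Co2+(aq) + Ni2+(aq); hence Q = ([Co2+(aq)]^2·[Ni2+(aq)]) / [Co3+(aq)]^2 = 0.0242 (log Q = −1.615).
E = E° − (0.0562/n)·log Q = +2.06 − (0.0562/2)(−1.615) = +2.11 V.

+2.11 V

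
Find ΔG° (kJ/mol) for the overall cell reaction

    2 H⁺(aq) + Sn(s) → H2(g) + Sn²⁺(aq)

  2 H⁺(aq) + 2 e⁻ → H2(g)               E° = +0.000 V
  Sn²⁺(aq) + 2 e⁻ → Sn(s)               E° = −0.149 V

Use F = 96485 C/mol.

−28.8 kJ/mol

In the reaction as written H⁺(aq) is reduced, so the 2H⁺/H₂ couple is the cathode and Sn²⁺/Sn is the anode.
E°cell = +0.000 − (−0.149) = +0.149 V; balancing electrons gives n = 2.
ΔG° = −nFE°cell = −(2)(96485)(+0.149) J/mol = −28.8 kJ/mol.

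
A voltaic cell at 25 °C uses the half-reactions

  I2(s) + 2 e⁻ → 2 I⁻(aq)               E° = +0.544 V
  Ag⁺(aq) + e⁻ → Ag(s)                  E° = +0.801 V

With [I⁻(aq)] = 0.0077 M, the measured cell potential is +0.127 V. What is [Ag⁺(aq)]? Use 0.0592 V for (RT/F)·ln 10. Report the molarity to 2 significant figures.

0.83 M

With Ag⁺/Ag at the cathode and I₂/I⁻ at the anode, E°cell = +0.801 − (+0.544) = +0.257 V (n = 2).
From the Nernst equation, log Q = n(E° − E)/0.0592 = 2·(+0.257 − (+0.127))/0.0592 = 4.392.
The balanced reaction is 2 Ag⁺(aq) + 2 I⁻(aq) → 2 Ag(s) + I2(s), so Q = 1 / ([Ag⁺(aq)]^2·[I⁻(aq)]^2).
Substituting the known concentrations and solving, log [Ag⁺(aq)] = −0.082 and [Ag⁺(aq)] = 0.83 M.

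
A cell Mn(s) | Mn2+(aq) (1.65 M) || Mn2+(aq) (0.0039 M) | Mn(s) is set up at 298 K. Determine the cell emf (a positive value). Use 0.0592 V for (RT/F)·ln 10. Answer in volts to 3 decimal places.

0.078 V

For a concentration cell E°cell = 0, since both electrodes use the same couple.
The compartment with the higher Mn2+(aq) concentration (1.65 M) acts as the cathode; ions are reduced there and produced at the dilute (0.0039 M) anode.
With n = 2, Ecell = −(0.0592/2)·log([dilute]/[conc]) = −(0.0592/2)·log(0.0039/1.65) = +0.078 V.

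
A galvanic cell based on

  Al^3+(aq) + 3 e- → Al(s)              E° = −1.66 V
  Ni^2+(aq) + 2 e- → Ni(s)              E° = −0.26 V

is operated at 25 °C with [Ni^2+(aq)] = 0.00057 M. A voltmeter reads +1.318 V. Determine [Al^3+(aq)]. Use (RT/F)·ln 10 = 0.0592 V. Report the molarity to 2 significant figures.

The Ni²⁺/Ni couple has the larger reduction potential, so it is the cathode: E°cell = −0.26 − (−1.66) = +1.40 V and n = 6.
From the Nernst equation, log Q = n(E° − E)/0.0592 = 6·(+1.40 − (+1.318))/0.0592 = 8.311.
The balanced reaction is 3 Ni^2+(aq) + 2 Al(s) → 3 Ni(s) + 2 Al^3+(aq), so Q = [Al^3+(aq)]^2 / [Ni^2+(aq)]^3.
Solving for the unknown gives log [Al^3+(aq)] = −0.711, so [Al^3+(aq)] ≈ 0.19 M.

0.19 M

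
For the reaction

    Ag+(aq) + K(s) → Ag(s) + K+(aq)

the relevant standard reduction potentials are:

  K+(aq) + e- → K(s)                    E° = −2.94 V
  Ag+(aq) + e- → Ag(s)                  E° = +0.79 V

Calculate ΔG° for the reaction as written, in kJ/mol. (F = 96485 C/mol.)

In the reaction as written Ag+(aq) is reduced, so the Ag⁺/Ag couple is the cathode and K⁺/K is the anode.
E°cell = +0.79 − (−2.94) = +3.73 V; balancing electrons gives n = 1.
ΔG° = −nFE°cell = −(1)(96485)(+3.73) J/mol = −360 kJ/mol.

−360 kJ/mol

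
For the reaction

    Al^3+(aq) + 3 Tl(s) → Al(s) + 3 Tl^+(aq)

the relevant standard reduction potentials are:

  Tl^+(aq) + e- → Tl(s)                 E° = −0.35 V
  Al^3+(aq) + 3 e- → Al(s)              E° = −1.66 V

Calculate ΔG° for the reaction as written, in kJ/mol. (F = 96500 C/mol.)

+379 kJ/mol

In the reaction as written Al^3+(aq) is reduced, so the Al³⁺/Al couple is the cathode and Tl⁺/Tl is the anode.
E°cell = −1.66 − (−0.35) = −1.31 V; balancing electrons gives n = 3.
ΔG° = −nFE°cell = −(3)(96500)(−1.31) J/mol = +379 kJ/mol.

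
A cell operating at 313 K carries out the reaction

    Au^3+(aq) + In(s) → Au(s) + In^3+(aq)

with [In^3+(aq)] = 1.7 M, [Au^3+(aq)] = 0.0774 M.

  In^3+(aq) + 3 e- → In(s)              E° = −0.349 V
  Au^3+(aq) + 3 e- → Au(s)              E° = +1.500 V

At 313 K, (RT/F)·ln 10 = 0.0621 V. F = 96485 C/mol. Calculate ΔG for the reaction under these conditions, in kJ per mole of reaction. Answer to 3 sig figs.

E°cell = +1.500 − (−0.349) = +1.849 V; the balanced reaction transfers n = 3 electrons.
The reaction quotient is [In^3+(aq)] / [Au^3+(aq)] = 22; by Nernst, E = +1.849 − (0.0621/3)(1.342) = +1.8212 V.
Finally ΔG = −nFE = −(3)(96485 C/mol)(+1.8212 V) = −527 kJ/mol.

−527 kJ/mol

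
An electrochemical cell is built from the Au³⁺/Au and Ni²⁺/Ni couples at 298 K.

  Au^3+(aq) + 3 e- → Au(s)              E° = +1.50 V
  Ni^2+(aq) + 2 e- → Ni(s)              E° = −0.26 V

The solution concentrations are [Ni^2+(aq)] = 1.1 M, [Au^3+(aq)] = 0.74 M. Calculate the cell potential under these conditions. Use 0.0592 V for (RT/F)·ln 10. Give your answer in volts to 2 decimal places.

Au³⁺/Au is reduced (cathode, E° = +1.50 V) and Ni²⁺/Ni is oxidized (anode).
E°cell = E°cat − E°an = +1.50 − (−0.26) = +1.76 V; n = 6.
Balancing gives 2 Au^3+(aq) + 3 Ni(s) → 2 Au(s) + 3 Ni^2+(aq); hence Q = [Ni^2+(aq)]^3 / [Au^3+(aq)]^2 = 2.43 (log Q = 0.386).
By the Nernst equation, E = +1.76 − (0.0592/6)·(0.386) = +1.76 V.

+1.76 V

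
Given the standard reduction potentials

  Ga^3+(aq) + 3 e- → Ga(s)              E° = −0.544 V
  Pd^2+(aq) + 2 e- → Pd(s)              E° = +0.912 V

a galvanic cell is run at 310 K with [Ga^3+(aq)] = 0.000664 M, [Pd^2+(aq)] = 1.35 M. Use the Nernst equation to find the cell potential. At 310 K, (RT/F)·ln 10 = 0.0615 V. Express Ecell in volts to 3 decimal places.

Pd²⁺/Pd is reduced (cathode, E° = +0.912 V) and Ga³⁺/Ga is oxidized (anode).
E°cell = E°cat − E°an = +0.912 − (−0.544) = +1.456 V; n = 6.
Balancing gives 3 Pd^2+(aq) + 2 Ga(s) → 3 Pd(s) + 2 Ga^3+(aq); hence Q = [Ga^3+(aq)]^2 / [Pd^2+(aq)]^3 = 1.79×10^−7 (log Q = −6.747).
Applying E = E° − (RT ln10/nF)·log Q gives +1.456 − (0.0615/6)(−6.747) = +1.525 V.

+1.525 V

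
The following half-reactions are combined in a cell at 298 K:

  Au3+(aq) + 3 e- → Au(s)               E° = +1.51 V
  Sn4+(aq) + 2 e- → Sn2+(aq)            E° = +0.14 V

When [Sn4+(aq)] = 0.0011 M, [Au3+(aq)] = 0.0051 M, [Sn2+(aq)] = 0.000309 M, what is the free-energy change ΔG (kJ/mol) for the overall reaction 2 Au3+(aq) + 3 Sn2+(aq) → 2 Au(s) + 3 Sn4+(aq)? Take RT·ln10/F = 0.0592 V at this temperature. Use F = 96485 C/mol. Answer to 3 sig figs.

−757 kJ/mol

The standard cell potential is +1.51 − (+0.14) = +1.37 V, with n = 6 electrons in the balanced equation.
Here Q = [Sn4+(aq)]^3 / ([Au3+(aq)]^2·[Sn2+(aq)]^3) = 1.73×10^6 (log Q = 6.239), giving E = +1.37 − (0.0592/6)·(6.239) = +1.3084 V.
Finally ΔG = −nFE = −(6)(96485 C/mol)(+1.3084 V) = −757 kJ/mol.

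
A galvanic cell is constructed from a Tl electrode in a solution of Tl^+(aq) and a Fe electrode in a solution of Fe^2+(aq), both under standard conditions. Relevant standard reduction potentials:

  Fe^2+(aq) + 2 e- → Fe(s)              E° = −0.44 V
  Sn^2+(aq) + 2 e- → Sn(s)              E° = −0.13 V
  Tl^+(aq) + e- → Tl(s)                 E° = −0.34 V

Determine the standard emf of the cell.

Of the two couples in this cell, the one with the more positive reduction potential is reduced at the cathode: here that is Tl⁺/Tl (−0.34 V); Fe²⁺/Fe (−0.44 V) is the anode.
E°cell = E°(cathode) − E°(anode) = −0.34 − (−0.44) = +0.10 V.

+0.10 V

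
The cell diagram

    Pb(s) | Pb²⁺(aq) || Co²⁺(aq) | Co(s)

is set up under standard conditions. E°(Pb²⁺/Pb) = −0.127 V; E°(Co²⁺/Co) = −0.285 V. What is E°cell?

−0.158 V

By convention the left-hand electrode in cell notation is the anode (oxidation) and the right-hand electrode is the cathode (reduction).
E°cell = E°(right) − E°(left) = −0.285 − (−0.127) = −0.158 V.
The negative sign shows that, as written, the cell would require an external voltage to drive the reaction.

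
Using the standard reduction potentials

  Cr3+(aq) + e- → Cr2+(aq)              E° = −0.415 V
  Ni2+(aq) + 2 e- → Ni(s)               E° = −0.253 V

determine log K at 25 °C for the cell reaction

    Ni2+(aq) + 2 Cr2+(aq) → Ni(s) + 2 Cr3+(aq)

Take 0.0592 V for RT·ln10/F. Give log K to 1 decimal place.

log K = 5.5

The Ni²⁺/Ni couple is reduced (cathode); E°cell = −0.253 − (−0.415) = +0.162 V with n = 2.
At equilibrium E = 0, so log K = nE°cell / 0.0592 = (2)(+0.162) / 0.0592 = 5.5.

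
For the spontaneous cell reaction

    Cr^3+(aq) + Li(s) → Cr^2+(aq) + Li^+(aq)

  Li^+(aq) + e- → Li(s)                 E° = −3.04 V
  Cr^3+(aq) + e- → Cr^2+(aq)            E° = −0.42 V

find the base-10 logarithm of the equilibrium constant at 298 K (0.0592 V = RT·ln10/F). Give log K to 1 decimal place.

log K = 44.3

The Cr³⁺/Cr²⁺ couple is reduced (cathode); E°cell = −0.42 − (−3.04) = +2.62 V with n = 1.
At equilibrium E = 0, so log K = nE°cell / 0.0592 = (1)(+2.62) / 0.0592 = 44.3.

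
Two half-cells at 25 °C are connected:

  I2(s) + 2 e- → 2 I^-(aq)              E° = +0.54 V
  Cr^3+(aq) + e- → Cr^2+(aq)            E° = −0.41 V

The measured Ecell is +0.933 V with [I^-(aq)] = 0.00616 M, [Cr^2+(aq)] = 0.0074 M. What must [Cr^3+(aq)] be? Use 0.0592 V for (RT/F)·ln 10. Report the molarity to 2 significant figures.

The I₂/I⁻ couple has the larger reduction potential, so it is the cathode: E°cell = +0.54 − (−0.41) = +0.95 V and n = 2.
From the Nernst equation, log Q = n(E° − E)/0.0592 = 2·(+0.95 − (+0.933))/0.0592 = 0.574.
Balancing electrons gives I2(s) + 2 Cr^2+(aq) → 2 I^-(aq) + 2 Cr^3+(aq); thus Q = ([I^-(aq)]^2·[Cr^3+(aq)]^2) / [Cr^2+(aq)]^2.
Solving for the unknown gives log [Cr^3+(aq)] = 0.367, so [Cr^3+(aq)] ≈ 2.3 M.

2.3 M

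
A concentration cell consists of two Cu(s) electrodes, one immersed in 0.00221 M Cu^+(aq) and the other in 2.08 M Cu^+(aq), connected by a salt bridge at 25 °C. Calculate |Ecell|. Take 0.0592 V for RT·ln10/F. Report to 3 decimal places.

0.176 V

For a concentration cell E°cell = 0, since both electrodes use the same couple.
The compartment with the higher Cu^+(aq) concentration (2.08 M) acts as the cathode; ions are reduced there and produced at the dilute (0.00221 M) anode.
With n = 1, Ecell = −(0.0592/1)·log([dilute]/[conc]) = −(0.0592/1)·log(0.00221/2.08) = +0.176 V.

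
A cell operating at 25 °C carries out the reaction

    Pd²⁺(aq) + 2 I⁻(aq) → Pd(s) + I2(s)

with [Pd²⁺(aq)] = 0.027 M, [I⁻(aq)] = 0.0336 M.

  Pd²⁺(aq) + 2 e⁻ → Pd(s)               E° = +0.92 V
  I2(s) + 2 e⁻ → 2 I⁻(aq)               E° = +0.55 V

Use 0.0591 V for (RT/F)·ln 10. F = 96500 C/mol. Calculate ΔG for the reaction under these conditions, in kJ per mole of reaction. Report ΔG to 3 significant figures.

−45.7 kJ/mol

With Pd²⁺/Pd reduced at the cathode, E°cell = +0.92 − (+0.55) = +0.37 V and n = 2.
Q = 1 / ([Pd²⁺(aq)]·[I⁻(aq)]^2) = 3.28×10^4, so log Q = 4.516 and E = +0.37 − (0.0591/2)(4.516) = +0.2366 V.
ΔG = −nFE = −(2)(96500)(+0.2366) J/mol = −45.7 kJ/mol.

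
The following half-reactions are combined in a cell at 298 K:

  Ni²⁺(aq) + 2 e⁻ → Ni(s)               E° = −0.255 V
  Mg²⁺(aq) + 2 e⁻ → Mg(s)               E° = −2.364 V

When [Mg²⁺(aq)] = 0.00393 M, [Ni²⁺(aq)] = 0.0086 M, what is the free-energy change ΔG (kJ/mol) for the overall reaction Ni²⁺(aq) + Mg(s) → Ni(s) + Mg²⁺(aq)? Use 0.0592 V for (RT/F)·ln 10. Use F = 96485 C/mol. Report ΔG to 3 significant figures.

With Ni²⁺/Ni reduced at the cathode, E°cell = −0.255 − (−2.364) = +2.109 V and n = 2.
Here Q = [Mg²⁺(aq)] / [Ni²⁺(aq)] = 0.457 (log Q = −0.340), giving E = +2.109 − (0.0592/2)·(−0.340) = +2.1191 V.
Then ΔG = −nFE = −2 × 96485 × +2.1191 J/mol = −409 kJ/mol.

−409 kJ/mol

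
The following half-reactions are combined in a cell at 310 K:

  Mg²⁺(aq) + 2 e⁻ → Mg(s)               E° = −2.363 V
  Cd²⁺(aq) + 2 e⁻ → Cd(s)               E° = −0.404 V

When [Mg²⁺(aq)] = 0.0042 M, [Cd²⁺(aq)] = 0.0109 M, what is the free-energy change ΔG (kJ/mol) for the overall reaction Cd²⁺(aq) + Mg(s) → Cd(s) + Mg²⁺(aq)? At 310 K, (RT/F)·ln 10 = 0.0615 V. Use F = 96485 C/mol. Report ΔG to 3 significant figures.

E°cell = −0.404 − (−2.363) = +1.959 V; the balanced reaction transfers n = 2 electrons.
Q = [Mg²⁺(aq)] / [Cd²⁺(aq)] = 0.385, so log Q = −0.414 and E = +1.959 − (0.0615/2)(−0.414) = +1.9717 V.
ΔG = −nFE = −(2)(96485)(+1.9717) J/mol = −380 kJ/mol.

−380 kJ/mol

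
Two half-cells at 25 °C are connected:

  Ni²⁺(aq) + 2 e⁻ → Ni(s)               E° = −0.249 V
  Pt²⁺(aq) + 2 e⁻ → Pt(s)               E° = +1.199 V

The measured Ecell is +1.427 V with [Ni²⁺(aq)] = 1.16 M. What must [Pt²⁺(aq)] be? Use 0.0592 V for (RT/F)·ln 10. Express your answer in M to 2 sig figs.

The Pt²⁺/Pt couple has the larger reduction potential, so it is the cathode: E°cell = +1.199 − (−0.249) = +1.448 V and n = 2.
Since E = E° − (0.0592/n)·log Q, log Q = n(E° − E)/0.0592 = 0.709.
The balanced reaction is Pt²⁺(aq) + Ni(s) → Pt(s) + Ni²⁺(aq), so Q = [Ni²⁺(aq)] / [Pt²⁺(aq)].
Isolating [Pt²⁺(aq)] in Q = 10^{0.709} yields log [Pt²⁺(aq)] = −0.645, i.e. 0.23 M.

0.23 M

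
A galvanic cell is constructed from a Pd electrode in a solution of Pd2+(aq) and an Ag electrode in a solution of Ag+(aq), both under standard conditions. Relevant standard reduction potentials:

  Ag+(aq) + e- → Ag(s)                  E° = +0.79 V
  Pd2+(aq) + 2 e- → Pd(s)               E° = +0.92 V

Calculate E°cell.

Of the two couples in this cell, the one with the more positive reduction potential is reduced at the cathode: here that is Pd²⁺/Pd (+0.92 V); Ag⁺/Ag (+0.79 V) is the anode.
E°cell = E°(cathode) − E°(anode) = +0.92 − (+0.79) = +0.13 V.

+0.13 V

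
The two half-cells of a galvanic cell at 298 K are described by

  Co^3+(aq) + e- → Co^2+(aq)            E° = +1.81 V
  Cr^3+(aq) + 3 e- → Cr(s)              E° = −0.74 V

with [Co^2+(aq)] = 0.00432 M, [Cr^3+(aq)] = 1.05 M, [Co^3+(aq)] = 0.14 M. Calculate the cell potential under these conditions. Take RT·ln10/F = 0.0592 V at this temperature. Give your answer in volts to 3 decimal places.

+2.639 V

Co³⁺/Co²⁺ is reduced (cathode, E° = +1.81 V) and Cr³⁺/Cr is oxidized (anode).
E°cell = +1.81 − (−0.74) = +2.55 V, with n = 3 electrons transferred.
For the overall reaction 3 Co^3+(aq) + Cr(s) → 3 Co^2+(aq) + Cr^3+(aq), Q = ([Co^2+(aq)]^3·[Cr^3+(aq)]) / [Co^3+(aq)]^3 = 3.09×10^−5, giving log Q = −4.511.
Applying E = E° − (RT ln10/nF)·log Q gives +2.55 − (0.0592/3)(−4.511) = +2.639 V.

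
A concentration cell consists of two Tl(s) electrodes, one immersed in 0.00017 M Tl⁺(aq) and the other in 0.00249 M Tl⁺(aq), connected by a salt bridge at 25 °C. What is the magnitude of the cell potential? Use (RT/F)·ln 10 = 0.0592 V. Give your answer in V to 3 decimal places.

0.069 V

For a concentration cell E°cell = 0, since both electrodes use the same couple.
The compartment with the higher Tl⁺(aq) concentration (0.00249 M) acts as the cathode; ions are reduced there and produced at the dilute (0.00017 M) anode.
With n = 1, Ecell = −(0.0592/1)·log([dilute]/[conc]) = −(0.0592/1)·log(0.00017/0.00249) = +0.069 V.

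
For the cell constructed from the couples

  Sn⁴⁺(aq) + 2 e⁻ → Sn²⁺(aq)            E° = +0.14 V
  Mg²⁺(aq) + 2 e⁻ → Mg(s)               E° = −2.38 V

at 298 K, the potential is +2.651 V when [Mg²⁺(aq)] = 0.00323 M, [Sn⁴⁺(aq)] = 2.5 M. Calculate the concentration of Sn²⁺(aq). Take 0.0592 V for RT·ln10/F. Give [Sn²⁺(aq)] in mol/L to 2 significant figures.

Sn⁴⁺/Sn²⁺ is the cathode (higher E°); E°cell = +0.14 − (−2.38) = +2.52 V with n = 2.
Since E = E° − (0.0592/n)·log Q, log Q = n(E° − E)/0.0592 = −4.426.
Balancing electrons gives Sn⁴⁺(aq) + Mg(s) → Sn²⁺(aq) + Mg²⁺(aq); thus Q = ([Sn²⁺(aq)]·[Mg²⁺(aq)]) / [Sn⁴⁺(aq)].
Substituting the known concentrations and solving, log [Sn²⁺(aq)] = −1.537 and [Sn²⁺(aq)] = 0.029 M.

0.029 M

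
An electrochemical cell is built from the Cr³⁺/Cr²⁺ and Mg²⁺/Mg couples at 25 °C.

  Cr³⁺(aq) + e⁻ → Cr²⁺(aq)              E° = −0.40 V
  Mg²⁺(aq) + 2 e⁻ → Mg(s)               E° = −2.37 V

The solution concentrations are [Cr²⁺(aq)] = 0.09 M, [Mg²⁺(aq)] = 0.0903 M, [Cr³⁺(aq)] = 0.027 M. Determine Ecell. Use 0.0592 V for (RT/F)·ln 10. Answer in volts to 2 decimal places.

+1.97 V

Since E°(Cr³⁺/Cr²⁺) > E°(Mg²⁺/Mg), Cr³⁺/Cr²⁺ serves as the cathode.
E°cell = −0.40 − (−2.37) = +1.97 V, with n = 2 electrons transferred.
Balancing gives 2 Cr³⁺(aq) + Mg(s) → 2 Cr²⁺(aq) + Mg²⁺(aq); hence Q = ([Cr²⁺(aq)]^2·[Mg²⁺(aq)]) / [Cr³⁺(aq)]^2 = 1 (log Q = 0.001).
By the Nernst equation, E = +1.97 − (0.0592/2)·(0.001) = +1.97 V.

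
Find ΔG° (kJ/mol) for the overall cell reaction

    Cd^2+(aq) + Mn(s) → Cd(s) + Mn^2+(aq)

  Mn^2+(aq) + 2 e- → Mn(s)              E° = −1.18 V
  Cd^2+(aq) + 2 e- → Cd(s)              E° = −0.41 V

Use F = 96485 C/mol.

In the reaction as written Cd^2+(aq) is reduced, so the Cd²⁺/Cd couple is the cathode and Mn²⁺/Mn is the anode.
E°cell = −0.41 − (−1.18) = +0.77 V; balancing electrons gives n = 2.
ΔG° = −nFE°cell = −(2)(96485)(+0.77) J/mol = −149 kJ/mol.

−149 kJ/mol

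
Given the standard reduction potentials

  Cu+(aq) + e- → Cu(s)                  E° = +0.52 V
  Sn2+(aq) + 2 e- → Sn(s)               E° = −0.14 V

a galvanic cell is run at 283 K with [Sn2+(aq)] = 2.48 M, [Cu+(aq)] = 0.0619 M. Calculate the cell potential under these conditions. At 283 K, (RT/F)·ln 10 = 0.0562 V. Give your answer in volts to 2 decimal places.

Cu⁺/Cu is reduced (cathode, E° = +0.52 V) and Sn²⁺/Sn is oxidized (anode).
E°cell = E°cat − E°an = +0.52 − (−0.14) = +0.66 V; n = 2.
The balanced reaction is 2 Cu+(aq) + Sn(s) → 2 Cu(s) + Sn2+(aq), so Q = [Sn2+(aq)] / [Cu+(aq)]^2 = 647 and log Q = 2.811.
E = E° − (0.0562/n)·log Q = +0.66 − (0.0562/2)(2.811) = +0.58 V.

+0.58 V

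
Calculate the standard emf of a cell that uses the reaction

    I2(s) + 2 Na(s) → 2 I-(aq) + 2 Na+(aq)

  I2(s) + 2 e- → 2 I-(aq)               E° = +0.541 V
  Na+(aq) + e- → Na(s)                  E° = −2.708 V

+3.249 V

In the reaction as written, I2(s) is reduced (cathode) and Na+(aq) is produced by oxidation at the anode.
E°cell = E°(cathode) − E°(anode) = +0.541 − (−2.708) = +3.249 V.
The positive value indicates the reaction is spontaneous as written.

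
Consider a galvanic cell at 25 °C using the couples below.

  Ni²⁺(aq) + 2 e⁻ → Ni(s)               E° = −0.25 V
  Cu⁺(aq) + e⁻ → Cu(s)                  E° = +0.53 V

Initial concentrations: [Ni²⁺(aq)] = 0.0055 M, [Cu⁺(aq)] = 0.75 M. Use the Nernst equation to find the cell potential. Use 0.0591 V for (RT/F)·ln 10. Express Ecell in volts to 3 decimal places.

The Cu⁺/Cu couple has the more positive E°, so it is the cathode; Ni²⁺/Ni is the anode.
E°cell = +0.53 − (−0.25) = +0.78 V, with n = 2 electrons transferred.
For the overall reaction 2 Cu⁺(aq) + Ni(s) → 2 Cu(s) + Ni²⁺(aq), Q = [Ni²⁺(aq)] / [Cu⁺(aq)]^2 = 0.00978, giving log Q = −2.010.
E = E° − (0.0591/n)·log Q = +0.78 − (0.0591/2)(−2.010) = +0.839 V.

+0.839 V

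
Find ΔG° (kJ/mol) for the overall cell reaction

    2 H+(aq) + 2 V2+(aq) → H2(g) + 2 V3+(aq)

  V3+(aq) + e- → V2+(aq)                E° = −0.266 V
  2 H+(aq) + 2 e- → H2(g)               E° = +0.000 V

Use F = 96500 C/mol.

−51.3 kJ/mol

In the reaction as written H+(aq) is reduced, so the 2H⁺/H₂ couple is the cathode and V³⁺/V²⁺ is the anode.
E°cell = +0.000 − (−0.266) = +0.266 V; balancing electrons gives n = 2.
ΔG° = −nFE°cell = −(2)(96500)(+0.266) J/mol = −51.3 kJ/mol.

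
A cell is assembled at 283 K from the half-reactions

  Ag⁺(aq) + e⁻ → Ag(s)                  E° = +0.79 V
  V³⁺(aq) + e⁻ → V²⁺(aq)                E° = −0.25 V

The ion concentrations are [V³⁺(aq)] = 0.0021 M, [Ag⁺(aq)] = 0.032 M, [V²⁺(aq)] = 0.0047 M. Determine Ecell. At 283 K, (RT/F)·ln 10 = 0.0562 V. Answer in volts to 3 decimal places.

+0.976 V

The Ag⁺/Ag couple has the more positive E°, so it is the cathode; V³⁺/V²⁺ is the anode.
E°cell = +0.79 − (−0.25) = +1.04 V, with n = 1 electron transferred.
For the overall reaction Ag⁺(aq) + V²⁺(aq) → Ag(s) + V³⁺(aq), Q = [V³⁺(aq)] / ([Ag⁺(aq)]·[V²⁺(aq)]) = 14, giving log Q = 1.145.
E = E° − (0.0562/n)·log Q = +1.04 − (0.0562/1)(1.145) = +0.976 V.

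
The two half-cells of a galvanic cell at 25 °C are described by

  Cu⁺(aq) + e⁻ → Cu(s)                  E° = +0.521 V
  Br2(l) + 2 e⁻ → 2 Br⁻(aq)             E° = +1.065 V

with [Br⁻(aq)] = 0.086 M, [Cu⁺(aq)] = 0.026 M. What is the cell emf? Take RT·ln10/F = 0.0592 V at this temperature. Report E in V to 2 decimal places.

Br₂/Br⁻ is reduced (cathode, E° = +1.065 V) and Cu⁺/Cu is oxidized (anode).
The standard potential is +1.065 − (+0.521) = +0.544 V and the balanced reaction transfers n = 2 electrons.
For the overall reaction Br2(l) + 2 Cu(s) → 2 Br⁻(aq) + 2 Cu⁺(aq), Q = [Br⁻(aq)]^2·[Cu⁺(aq)]^2 = 5×10^−6, giving log Q = −5.301.
E = E° − (0.0592/n)·log Q = +0.544 − (0.0592/2)(−5.301) = +0.70 V.

+0.70 V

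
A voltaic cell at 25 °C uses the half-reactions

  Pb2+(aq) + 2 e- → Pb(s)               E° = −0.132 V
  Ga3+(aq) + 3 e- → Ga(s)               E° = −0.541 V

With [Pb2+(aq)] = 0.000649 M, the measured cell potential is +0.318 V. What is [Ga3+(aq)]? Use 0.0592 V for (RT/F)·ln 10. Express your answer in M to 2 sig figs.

0.68 M

Pb²⁺/Pb is the cathode (higher E°); E°cell = −0.132 − (−0.541) = +0.409 V with n = 6.
Rearranging E = E° − (0.0592/n)·log Q gives log Q = 6(+0.409 − (+0.318))/0.0592 = 9.223.
The balanced reaction is 3 Pb2+(aq) + 2 Ga(s) → 3 Pb(s) + 2 Ga3+(aq), so Q = [Ga3+(aq)]^2 / [Pb2+(aq)]^3.
Isolating [Ga3+(aq)] in Q = 10^{9.223} yields log [Ga3+(aq)] = −0.170, i.e. 0.68 M.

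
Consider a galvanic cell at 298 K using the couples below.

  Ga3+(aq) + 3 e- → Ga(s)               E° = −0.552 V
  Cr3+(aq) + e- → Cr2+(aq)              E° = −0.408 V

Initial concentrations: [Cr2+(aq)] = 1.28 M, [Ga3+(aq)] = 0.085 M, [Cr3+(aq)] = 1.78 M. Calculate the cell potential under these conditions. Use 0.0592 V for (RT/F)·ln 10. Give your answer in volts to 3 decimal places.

The Cr³⁺/Cr²⁺ couple has the more positive E°, so it is the cathode; Ga³⁺/Ga is the anode.
The standard potential is −0.408 − (−0.552) = +0.144 V and the balanced reaction transfers n = 3 electrons.
The balanced reaction is 3 Cr3+(aq) + Ga(s) → 3 Cr2+(aq) + Ga3+(aq), so Q = ([Cr2+(aq)]^3·[Ga3+(aq)]) / [Cr3+(aq)]^3 = 0.0316 and log Q = −1.500.
By the Nernst equation, E = +0.144 − (0.0592/3)·(−1.500) = +0.174 V.

+0.174 V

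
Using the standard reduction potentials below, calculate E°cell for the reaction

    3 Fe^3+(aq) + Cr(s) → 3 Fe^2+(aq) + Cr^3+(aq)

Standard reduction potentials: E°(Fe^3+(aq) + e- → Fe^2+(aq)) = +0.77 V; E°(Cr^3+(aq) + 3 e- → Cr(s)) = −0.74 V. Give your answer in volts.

Fe^3+(aq) gains electrons, so the Fe³⁺/Fe²⁺ couple is the cathode; the Cr³⁺/Cr couple is the anode.
E°cell = E°(cathode) − E°(anode) = +0.77 − (−0.74) = +1.51 V.
The positive value indicates the reaction is spontaneous as written.

+1.51 V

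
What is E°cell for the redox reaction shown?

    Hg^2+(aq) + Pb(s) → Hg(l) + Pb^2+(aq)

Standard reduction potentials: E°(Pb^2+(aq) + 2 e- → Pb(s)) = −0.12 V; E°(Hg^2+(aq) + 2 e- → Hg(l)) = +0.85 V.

+0.97 V

In the reaction as written, Hg^2+(aq) is reduced (cathode) and Pb^2+(aq) is produced by oxidation at the anode.
E°cell = E°(cathode) − E°(anode) = +0.85 − (−0.12) = +0.97 V.
The positive value indicates the reaction is spontaneous as written.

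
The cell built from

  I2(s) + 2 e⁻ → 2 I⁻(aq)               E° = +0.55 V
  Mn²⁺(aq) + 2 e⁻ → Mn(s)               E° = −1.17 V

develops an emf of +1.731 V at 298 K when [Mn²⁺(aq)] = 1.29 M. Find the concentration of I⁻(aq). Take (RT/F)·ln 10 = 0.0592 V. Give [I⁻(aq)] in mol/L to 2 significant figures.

The I₂/I⁻ couple has the larger reduction potential, so it is the cathode: E°cell = +0.55 − (−1.17) = +1.72 V and n = 2.
Rearranging E = E° − (0.0592/n)·log Q gives log Q = 2(+1.72 − (+1.731))/0.0592 = −0.372.
The balanced reaction is I2(s) + Mn(s) → 2 I⁻(aq) + Mn²⁺(aq), so Q = [I⁻(aq)]^2·[Mn²⁺(aq)].
Substituting the known concentrations and solving, log [I⁻(aq)] = −0.241 and [I⁻(aq)] = 0.57 M.

0.57 M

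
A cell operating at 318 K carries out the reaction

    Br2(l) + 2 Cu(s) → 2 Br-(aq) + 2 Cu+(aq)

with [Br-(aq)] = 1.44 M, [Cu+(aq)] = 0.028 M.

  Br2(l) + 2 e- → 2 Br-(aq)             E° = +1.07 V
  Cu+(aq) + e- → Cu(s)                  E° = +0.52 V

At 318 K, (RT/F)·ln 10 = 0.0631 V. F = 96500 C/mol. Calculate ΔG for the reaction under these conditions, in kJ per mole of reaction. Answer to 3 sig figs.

−123 kJ/mol

E°cell = +1.07 − (+0.52) = +0.55 V; the balanced reaction transfers n = 2 electrons.
Q = [Br-(aq)]^2·[Cu+(aq)]^2 = 0.00163, so log Q = −2.789 and E = +0.55 − (0.0631/2)(−2.789) = +0.6380 V.
Then ΔG = −nFE = −2 × 96500 × +0.6380 J/mol = −123 kJ/mol.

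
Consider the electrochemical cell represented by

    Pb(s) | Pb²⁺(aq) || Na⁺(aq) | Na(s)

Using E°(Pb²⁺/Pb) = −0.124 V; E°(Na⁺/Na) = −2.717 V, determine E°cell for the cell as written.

By convention the left-hand electrode in cell notation is the anode (oxidation) and the right-hand electrode is the cathode (reduction).
E°cell = E°(right) − E°(left) = −2.717 − (−0.124) = −2.593 V.
The negative sign shows that, as written, the cell would require an external voltage to drive the reaction.

−2.593 V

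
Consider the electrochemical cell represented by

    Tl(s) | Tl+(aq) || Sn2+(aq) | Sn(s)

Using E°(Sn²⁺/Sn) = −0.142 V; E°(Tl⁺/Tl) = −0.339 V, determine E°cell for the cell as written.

By convention the left-hand electrode in cell notation is the anode (oxidation) and the right-hand electrode is the cathode (reduction).
E°cell = E°(right) − E°(left) = −0.142 − (−0.339) = +0.197 V.

+0.197 V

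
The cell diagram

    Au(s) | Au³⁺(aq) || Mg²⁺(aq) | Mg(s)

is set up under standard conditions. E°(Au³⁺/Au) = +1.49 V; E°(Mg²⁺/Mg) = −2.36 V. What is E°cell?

−3.85 V

By convention the left-hand electrode in cell notation is the anode (oxidation) and the right-hand electrode is the cathode (reduction).
E°cell = E°(right) − E°(left) = −2.36 − (+1.49) = −3.85 V.
The negative sign shows that, as written, the cell would require an external voltage to drive the reaction.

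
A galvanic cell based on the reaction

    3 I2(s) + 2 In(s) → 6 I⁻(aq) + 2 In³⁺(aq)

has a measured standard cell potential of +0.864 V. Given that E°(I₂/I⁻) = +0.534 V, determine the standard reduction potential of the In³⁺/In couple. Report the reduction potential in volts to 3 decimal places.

In the reaction as written the I₂/I⁻ couple is reduced (cathode) and In³⁺/In is oxidized (anode), so E°cell = E°(I₂/I⁻) − E°(In³⁺/In).
E°(In³⁺/In) = E°(cathode) − E°cell = +0.534 − (+0.864) = −0.330 V.

−0.330 V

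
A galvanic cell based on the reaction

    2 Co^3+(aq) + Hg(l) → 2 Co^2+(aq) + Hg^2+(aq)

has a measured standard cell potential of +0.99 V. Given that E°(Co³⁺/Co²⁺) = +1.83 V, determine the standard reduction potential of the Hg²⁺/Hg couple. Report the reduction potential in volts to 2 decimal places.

+0.84 V

In the reaction as written the Co³⁺/Co²⁺ couple is reduced (cathode) and Hg²⁺/Hg is oxidized (anode), so E°cell = E°(Co³⁺/Co²⁺) − E°(Hg²⁺/Hg).
E°(Hg²⁺/Hg) = E°(cathode) − E°cell = +1.83 − (+0.99) = +0.84 V.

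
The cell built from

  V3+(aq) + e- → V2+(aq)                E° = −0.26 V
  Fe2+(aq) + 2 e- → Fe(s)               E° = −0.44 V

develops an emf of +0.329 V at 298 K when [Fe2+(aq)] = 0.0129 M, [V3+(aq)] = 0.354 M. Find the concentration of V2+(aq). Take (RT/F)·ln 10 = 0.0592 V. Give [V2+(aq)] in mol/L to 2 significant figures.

V³⁺/V²⁺ is the cathode (higher E°); E°cell = −0.26 − (−0.44) = +0.18 V with n = 2.
From the Nernst equation, log Q = n(E° − E)/0.0592 = 2·(+0.18 − (+0.329))/0.0592 = −5.034.
The balanced reaction is 2 V3+(aq) + Fe(s) → 2 V2+(aq) + Fe2+(aq), so Q = ([V2+(aq)]^2·[Fe2+(aq)]) / [V3+(aq)]^2.
Substituting the known concentrations and solving, log [V2+(aq)] = −2.023 and [V2+(aq)] = 0.0095 M.

0.0095 M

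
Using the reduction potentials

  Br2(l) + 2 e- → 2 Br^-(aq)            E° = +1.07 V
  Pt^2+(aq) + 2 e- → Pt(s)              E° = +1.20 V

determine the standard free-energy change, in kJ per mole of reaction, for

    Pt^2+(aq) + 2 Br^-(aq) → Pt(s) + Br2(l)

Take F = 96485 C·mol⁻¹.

−25.1 kJ/mol

In the reaction as written Pt^2+(aq) is reduced, so the Pt²⁺/Pt couple is the cathode and Br₂/Br⁻ is the anode.
E°cell = +1.20 − (+1.07) = +0.13 V; balancing electrons gives n = 2.
ΔG° = −nFE°cell = −(2)(96485)(+0.13) J/mol = −25.1 kJ/mol.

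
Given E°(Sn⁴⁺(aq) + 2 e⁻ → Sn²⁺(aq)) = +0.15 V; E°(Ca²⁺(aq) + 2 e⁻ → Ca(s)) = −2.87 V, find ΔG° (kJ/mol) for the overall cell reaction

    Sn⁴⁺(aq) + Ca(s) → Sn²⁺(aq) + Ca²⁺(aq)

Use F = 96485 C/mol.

−583 kJ/mol

In the reaction as written Sn⁴⁺(aq) is reduced, so the Sn⁴⁺/Sn²⁺ couple is the cathode and Ca²⁺/Ca is the anode.
E°cell = +0.15 − (−2.87) = +3.02 V; balancing electrons gives n = 2.
ΔG° = −nFE°cell = −(2)(96485)(+3.02) J/mol = −583 kJ/mol.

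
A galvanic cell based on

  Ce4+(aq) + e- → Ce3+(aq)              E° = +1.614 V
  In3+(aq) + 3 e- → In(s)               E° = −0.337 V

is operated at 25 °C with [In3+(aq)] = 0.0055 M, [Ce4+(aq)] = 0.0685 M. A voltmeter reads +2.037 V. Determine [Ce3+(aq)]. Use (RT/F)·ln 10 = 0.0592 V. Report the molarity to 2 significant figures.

The Ce⁴⁺/Ce³⁺ couple has the larger reduction potential, so it is the cathode: E°cell = +1.614 − (−0.337) = +1.951 V and n = 3.
Since E = E° − (0.0592/n)·log Q, log Q = n(E° − E)/0.0592 = −4.358.
Balancing electrons gives 3 Ce4+(aq) + In(s) → 3 Ce3+(aq) + In3+(aq); thus Q = ([Ce3+(aq)]^3·[In3+(aq)]) / [Ce4+(aq)]^3.
Solving for the unknown gives log [Ce3+(aq)] = −1.864, so [Ce3+(aq)] ≈ 0.014 M.

0.014 M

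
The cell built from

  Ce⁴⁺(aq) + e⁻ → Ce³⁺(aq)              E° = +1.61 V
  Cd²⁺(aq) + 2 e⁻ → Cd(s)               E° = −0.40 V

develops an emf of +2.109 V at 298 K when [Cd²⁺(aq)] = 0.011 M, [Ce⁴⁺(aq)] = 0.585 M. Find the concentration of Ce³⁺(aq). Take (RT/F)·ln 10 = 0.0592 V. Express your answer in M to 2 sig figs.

Ce⁴⁺/Ce³⁺ is the cathode (higher E°); E°cell = +1.61 − (−0.40) = +2.01 V with n = 2.
From the Nernst equation, log Q = n(E° − E)/0.0592 = 2·(+2.01 − (+2.109))/0.0592 = −3.345.
The balanced reaction is 2 Ce⁴⁺(aq) + Cd(s) → 2 Ce³⁺(aq) + Cd²⁺(aq), so Q = ([Ce³⁺(aq)]^2·[Cd²⁺(aq)]) / [Ce⁴⁺(aq)]^2.
Solving for the unknown gives log [Ce³⁺(aq)] = −0.926, so [Ce³⁺(aq)] ≈ 0.12 M.

0.12 M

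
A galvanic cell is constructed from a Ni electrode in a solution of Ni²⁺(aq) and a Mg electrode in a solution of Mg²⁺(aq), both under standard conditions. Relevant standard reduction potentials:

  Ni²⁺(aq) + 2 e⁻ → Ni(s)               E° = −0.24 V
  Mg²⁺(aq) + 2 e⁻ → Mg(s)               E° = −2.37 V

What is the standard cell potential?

+2.13 V

Of the two couples in this cell, the one with the more positive reduction potential is reduced at the cathode: here that is Ni²⁺/Ni (−0.24 V); Mg²⁺/Mg (−2.37 V) is the anode.
E°cell = E°(cathode) − E°(anode) = −0.24 − (−2.37) = +2.13 V.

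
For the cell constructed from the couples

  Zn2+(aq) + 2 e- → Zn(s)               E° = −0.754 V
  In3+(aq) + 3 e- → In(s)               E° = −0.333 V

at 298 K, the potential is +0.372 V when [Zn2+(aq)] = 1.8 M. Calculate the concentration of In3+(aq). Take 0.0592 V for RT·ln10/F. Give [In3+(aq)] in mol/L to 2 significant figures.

With In³⁺/In at the cathode and Zn²⁺/Zn at the anode, E°cell = −0.333 − (−0.754) = +0.421 V (n = 6).
From the Nernst equation, log Q = n(E° − E)/0.0592 = 6·(+0.421 − (+0.372))/0.0592 = 4.966.
The balanced reaction is 2 In3+(aq) + 3 Zn(s) → 2 In(s) + 3 Zn2+(aq), so Q = [Zn2+(aq)]^3 / [In3+(aq)]^2.
Isolating [In3+(aq)] in Q = 10^{4.966} yields log [In3+(aq)] = −2.100, i.e. 0.0079 M.

0.0079 M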